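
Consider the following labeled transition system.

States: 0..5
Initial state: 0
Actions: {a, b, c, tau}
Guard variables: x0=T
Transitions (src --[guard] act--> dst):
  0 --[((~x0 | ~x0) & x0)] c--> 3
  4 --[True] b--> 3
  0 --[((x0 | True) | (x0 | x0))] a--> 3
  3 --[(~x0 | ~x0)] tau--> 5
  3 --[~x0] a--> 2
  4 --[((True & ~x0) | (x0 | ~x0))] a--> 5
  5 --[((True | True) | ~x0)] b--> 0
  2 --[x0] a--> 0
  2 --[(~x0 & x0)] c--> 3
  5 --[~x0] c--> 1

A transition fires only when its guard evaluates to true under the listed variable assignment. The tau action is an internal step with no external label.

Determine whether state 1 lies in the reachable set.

Guard filter leaves 5 enabled edge(s).
Layer 0: {0}
Layer 1: {3}  total {0,3}
R = {0,3}

Answer: UNREACHABLE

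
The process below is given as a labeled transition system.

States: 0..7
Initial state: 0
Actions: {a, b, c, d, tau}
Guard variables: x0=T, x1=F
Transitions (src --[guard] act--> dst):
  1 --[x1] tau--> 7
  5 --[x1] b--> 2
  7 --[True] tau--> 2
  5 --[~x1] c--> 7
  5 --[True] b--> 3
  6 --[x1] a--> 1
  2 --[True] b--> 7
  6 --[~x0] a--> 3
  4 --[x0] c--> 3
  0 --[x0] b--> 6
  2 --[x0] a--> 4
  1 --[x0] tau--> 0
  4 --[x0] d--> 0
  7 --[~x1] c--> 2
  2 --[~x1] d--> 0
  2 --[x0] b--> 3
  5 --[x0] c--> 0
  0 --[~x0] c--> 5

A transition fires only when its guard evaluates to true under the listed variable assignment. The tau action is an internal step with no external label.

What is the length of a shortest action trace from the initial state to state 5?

Breadth-first toward 5:
  Layer 0: {0}
  Layer 1: {6}
5 never appears.

Answer: UNREACHABLE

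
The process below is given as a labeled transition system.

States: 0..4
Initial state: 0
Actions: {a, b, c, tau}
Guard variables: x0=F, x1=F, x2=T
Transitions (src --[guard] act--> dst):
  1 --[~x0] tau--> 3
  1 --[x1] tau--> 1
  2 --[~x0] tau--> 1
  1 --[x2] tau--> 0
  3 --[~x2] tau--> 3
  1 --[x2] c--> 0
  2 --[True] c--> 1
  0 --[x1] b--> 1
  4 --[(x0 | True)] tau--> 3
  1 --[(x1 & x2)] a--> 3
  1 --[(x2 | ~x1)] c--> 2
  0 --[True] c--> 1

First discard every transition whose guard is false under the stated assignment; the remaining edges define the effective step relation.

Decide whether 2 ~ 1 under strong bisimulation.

Answer: NOT BISIMILAR

Trace:
Refine partition for ~:
  π0 = {{0,1,2,3,4}}
  π1 = {{0},{1,2},{3},{4}}
  π2 = {{0},{1},{2},{3},{4}}
Fixed point at round 3; 5 class(es).
2∈{2}, 1∈{1}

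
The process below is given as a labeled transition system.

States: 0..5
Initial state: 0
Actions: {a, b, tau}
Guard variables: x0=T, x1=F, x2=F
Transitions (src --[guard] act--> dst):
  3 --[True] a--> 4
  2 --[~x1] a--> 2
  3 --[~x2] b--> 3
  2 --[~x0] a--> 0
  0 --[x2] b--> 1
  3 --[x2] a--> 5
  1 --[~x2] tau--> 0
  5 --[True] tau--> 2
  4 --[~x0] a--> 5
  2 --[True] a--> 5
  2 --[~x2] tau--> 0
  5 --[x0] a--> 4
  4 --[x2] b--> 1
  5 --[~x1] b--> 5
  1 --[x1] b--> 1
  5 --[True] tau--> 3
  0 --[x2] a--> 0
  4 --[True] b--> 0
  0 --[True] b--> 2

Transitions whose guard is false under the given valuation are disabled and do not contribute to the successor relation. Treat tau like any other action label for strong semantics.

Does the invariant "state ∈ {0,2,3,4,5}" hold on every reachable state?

Inv-set: {0,2,3,4,5}
Reachable = {0,2,3,4,5}
  0: ok
  2: ok
  3: ok
  4: ok
  5: ok

Answer: INVARIANT HOLDS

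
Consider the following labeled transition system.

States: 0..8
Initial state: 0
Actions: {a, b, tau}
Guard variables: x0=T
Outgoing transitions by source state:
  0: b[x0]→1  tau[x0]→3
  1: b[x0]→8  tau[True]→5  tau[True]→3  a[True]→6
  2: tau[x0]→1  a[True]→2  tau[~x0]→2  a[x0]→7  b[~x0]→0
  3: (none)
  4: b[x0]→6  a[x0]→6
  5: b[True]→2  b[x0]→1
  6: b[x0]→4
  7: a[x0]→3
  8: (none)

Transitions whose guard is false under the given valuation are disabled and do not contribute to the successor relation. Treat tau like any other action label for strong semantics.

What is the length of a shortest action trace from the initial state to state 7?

Answer: 4

Analysis:
Layered search for 7:
  Layer 0: {0}
  Layer 1: {1,3}
  Layer 2: {5,6,8}
  Layer 3: {2,4}
  Layer 4: {7}
depth(7)=4, e.g. b·tau·b·a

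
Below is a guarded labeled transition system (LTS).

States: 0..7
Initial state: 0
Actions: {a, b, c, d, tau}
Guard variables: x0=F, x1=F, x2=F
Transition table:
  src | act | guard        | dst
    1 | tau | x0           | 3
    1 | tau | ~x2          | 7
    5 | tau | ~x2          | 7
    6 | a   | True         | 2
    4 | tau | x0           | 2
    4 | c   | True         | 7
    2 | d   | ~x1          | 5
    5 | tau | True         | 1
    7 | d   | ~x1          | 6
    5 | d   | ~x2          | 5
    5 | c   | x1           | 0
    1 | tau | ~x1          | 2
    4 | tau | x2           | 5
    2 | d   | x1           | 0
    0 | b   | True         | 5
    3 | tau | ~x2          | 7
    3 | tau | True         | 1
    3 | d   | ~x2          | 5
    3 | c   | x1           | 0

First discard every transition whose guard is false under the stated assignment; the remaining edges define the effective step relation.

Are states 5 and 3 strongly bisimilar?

Bisimulation quotient by refinement:
  π0 = {{0,1,2,3,4,5,6,7}}
  π1 = {{0},{1},{2,7},{3,5},{4},{6}}
  π2 = {{0},{1},{2},{3,5},{4},{6},{7}}
7 equivalence class(es) (converged in 3)
[5]={3,5}  [3]={3,5}

Answer: BISIMILAR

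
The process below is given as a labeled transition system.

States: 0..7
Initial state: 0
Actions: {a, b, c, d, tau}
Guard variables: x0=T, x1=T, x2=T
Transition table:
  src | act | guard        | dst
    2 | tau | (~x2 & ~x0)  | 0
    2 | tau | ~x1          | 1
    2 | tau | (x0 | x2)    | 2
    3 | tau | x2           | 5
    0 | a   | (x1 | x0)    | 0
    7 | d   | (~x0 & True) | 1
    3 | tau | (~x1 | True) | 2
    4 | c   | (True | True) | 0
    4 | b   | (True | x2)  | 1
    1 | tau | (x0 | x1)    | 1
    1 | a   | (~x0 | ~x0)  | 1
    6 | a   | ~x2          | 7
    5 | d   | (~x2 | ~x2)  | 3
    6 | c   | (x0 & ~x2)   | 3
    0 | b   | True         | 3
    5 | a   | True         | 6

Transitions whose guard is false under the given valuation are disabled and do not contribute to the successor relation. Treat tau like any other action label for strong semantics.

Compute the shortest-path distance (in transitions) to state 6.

BFS to 6:
  L0 = {0}
  L1 = {3}
  L2 = {2,5}
  L3 = {6}
first hit 6 at d=3 via b·tau·a

Answer: 3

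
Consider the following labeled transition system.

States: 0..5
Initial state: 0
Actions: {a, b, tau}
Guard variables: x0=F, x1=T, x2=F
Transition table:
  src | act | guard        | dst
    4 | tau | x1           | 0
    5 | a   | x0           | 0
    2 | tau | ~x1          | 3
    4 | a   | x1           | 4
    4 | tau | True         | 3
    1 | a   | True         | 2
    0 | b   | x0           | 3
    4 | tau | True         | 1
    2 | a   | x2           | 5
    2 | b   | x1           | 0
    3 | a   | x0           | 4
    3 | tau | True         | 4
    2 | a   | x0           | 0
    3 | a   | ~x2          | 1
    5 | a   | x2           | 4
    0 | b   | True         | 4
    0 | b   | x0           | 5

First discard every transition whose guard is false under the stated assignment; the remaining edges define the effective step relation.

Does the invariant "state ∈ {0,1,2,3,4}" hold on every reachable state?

Answer: INVARIANT HOLDS

Analysis:
Allowed set {0,1,2,3,4}
Reachable = {0,1,2,3,4}
  0: safe
  1: safe
  2: safe
  3: safe
  4: safe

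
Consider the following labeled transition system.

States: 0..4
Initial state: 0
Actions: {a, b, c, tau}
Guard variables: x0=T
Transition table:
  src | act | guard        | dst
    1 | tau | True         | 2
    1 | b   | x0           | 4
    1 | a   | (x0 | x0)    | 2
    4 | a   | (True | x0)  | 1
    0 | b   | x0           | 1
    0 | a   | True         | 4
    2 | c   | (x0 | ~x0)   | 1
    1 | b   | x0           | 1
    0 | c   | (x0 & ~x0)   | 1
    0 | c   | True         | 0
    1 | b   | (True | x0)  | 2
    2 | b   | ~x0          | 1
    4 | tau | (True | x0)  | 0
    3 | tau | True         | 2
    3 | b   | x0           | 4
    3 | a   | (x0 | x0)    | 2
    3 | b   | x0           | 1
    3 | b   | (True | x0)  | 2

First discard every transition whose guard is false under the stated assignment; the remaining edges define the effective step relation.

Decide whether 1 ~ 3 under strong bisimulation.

Compute ~ classes (split until stable):
  round 0: {{0,1,2,3,4}}
  round 1: {{0},{1,3},{2},{4}}
stable after 2 split(s): 4 block(s)
[1]={1,3}  [3]={1,3}

Answer: BISIMILAR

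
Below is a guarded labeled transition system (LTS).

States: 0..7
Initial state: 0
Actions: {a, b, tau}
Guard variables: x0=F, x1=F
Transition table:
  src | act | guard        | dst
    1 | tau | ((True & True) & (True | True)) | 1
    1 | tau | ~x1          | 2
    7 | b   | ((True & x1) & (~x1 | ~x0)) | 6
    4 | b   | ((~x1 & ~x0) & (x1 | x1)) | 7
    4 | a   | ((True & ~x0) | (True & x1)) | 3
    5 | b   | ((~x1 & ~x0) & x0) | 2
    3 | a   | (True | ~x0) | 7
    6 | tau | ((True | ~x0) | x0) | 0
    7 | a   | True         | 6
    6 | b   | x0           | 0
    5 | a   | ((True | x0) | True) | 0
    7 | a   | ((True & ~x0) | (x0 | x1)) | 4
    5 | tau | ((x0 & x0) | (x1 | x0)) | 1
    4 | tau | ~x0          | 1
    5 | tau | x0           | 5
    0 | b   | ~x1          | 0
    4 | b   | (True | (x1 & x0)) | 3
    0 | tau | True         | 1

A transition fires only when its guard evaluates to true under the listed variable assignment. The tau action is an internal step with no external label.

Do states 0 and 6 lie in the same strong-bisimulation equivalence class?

Answer: NOT BISIMILAR

Analysis:
Compute ~ classes (split until stable):
  round 0: {{0,1,2,3,4,5,6,7}}
  round 1: {{0},{1,6},{2},{3,5,7},{4}}
  round 2: {{0},{1},{2},{3},{4},{5},{6},{7}}
8 equivalence class(es) (converged in 3)
[0]={0}  [6]={6}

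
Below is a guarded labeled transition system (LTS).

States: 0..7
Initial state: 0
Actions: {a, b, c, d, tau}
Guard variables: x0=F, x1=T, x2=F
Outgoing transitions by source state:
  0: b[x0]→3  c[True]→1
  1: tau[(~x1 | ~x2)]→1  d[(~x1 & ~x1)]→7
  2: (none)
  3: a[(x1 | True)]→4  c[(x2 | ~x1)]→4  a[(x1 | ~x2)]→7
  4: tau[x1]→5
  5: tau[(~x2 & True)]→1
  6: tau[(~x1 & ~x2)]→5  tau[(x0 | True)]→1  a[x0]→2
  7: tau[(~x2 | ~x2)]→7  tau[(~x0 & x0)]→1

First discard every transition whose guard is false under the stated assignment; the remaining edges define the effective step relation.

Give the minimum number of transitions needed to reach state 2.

Answer: UNREACHABLE

Working:
BFS to 2:
  L0 = {0}
  L1 = {1}
2 never appears.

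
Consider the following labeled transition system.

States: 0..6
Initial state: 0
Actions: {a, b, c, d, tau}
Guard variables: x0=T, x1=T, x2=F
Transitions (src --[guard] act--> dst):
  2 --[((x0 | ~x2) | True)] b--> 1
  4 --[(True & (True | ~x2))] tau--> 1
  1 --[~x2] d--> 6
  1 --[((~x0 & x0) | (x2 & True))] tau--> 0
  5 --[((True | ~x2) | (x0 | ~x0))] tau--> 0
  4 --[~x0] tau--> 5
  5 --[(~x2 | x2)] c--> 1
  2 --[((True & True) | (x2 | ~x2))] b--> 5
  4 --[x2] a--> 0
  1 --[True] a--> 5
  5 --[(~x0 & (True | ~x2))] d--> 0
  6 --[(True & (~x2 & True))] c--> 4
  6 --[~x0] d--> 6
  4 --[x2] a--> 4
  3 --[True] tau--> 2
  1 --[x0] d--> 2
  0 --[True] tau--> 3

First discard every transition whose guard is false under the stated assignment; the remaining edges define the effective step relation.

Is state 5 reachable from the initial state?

After dropping false guards: 11 live edges.
Layer 0: {0}
Layer 1: {3}  total {0,3}
Layer 2: {2}  total {0,2,3}
Layer 3: {1,5}  total {0,1,2,3,5}
Layer 4: {6}  total {0,1,2,3,5,6}
Layer 5: {4}  total {0,1,2,3,4,5,6}
R = {0,1,2,3,4,5,6}
Path to 5: tau·tau·b

Answer: REACHABLE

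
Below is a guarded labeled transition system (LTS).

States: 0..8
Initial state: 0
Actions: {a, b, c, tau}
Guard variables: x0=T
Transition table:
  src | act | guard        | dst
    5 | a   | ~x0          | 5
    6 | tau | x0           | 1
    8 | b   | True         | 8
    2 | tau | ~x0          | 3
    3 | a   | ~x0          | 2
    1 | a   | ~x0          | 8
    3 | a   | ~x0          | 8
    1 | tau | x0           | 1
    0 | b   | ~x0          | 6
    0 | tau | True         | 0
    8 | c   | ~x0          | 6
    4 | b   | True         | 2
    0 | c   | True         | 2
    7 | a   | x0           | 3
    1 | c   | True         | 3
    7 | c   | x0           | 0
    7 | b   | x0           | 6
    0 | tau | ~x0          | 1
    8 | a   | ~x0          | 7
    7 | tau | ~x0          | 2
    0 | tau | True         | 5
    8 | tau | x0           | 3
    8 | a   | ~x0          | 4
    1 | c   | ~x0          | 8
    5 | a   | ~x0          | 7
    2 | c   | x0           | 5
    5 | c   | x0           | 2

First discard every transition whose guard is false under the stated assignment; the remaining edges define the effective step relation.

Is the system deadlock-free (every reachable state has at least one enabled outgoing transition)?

Reachable = {0,2,5}
  0: c→2  tau→0  tau→5  [3 out]
  2: c→5  [1 out]
  5: c→2  [1 out]

Answer: DEADLOCK-FREE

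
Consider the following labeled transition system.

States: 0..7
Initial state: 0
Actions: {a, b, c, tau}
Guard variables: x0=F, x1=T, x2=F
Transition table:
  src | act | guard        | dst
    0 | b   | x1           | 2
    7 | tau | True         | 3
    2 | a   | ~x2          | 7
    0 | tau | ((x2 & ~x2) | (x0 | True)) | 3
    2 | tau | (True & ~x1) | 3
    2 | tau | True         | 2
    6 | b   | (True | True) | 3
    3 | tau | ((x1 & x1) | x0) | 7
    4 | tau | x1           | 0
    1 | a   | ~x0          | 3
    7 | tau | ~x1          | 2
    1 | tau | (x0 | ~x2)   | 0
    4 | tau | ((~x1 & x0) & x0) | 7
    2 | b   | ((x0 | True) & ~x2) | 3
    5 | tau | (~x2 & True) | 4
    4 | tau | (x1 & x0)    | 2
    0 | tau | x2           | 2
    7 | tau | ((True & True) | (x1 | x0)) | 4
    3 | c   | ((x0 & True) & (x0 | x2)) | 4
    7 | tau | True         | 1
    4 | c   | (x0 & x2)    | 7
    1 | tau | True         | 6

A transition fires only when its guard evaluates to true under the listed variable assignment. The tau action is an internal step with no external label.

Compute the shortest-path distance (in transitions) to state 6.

Layered search for 6:
  depth 0: {0}
  depth 1: {2,3}
  depth 2: {7}
  depth 3: {1,4}
  depth 4: {6}
depth(6)=4, e.g. b·a·tau·tau

Answer: 4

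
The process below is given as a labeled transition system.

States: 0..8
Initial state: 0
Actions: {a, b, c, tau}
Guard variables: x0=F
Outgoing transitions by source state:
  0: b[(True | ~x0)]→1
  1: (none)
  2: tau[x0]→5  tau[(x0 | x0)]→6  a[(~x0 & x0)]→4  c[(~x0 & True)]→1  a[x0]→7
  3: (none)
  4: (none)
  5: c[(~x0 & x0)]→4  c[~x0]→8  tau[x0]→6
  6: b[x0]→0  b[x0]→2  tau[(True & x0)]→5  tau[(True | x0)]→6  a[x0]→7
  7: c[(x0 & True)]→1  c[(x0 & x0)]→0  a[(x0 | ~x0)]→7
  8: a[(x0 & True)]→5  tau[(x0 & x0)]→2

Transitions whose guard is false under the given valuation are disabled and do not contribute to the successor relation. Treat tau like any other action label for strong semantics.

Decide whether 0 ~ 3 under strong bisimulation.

Answer: NOT BISIMILAR

Analysis:
Bisimulation quotient by refinement:
  round 0: {{0,1,2,3,4,5,6,7,8}}
  round 1: {{0},{1,3,4,8},{2,5},{6},{7}}
5 equivalence class(es) (converged in 2)
0∈{0}, 3∈{1,3,4,8}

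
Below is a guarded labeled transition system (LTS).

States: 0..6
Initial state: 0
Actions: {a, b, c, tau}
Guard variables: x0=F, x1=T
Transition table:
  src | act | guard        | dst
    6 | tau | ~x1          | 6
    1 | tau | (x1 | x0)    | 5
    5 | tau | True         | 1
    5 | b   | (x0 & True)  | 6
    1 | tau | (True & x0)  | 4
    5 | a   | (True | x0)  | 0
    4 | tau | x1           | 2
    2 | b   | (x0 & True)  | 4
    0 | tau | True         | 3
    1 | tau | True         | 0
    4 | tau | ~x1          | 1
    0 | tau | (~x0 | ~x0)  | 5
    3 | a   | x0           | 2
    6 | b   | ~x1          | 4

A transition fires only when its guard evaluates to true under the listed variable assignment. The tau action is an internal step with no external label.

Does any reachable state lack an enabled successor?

Answer: DEADLOCK at state 3

Trace:
Reach set: {0,1,3,5}
  0: tau→3  tau→5  [2 exit(s)]
  1: tau→0  tau→5  [2 exit(s)]
  3: ∅  [STUCK]
  5: a→0  tau→1  [2 exit(s)]
witness 3: tau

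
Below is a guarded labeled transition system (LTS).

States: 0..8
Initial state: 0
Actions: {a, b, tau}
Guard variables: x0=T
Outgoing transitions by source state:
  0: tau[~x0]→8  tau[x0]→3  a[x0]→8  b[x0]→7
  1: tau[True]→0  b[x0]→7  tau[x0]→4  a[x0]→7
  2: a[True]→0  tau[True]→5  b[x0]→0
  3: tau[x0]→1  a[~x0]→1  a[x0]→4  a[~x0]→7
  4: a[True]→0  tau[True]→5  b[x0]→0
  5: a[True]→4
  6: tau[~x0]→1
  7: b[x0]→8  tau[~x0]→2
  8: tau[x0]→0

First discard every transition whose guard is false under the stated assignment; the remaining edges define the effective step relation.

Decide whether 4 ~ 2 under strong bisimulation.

Answer: BISIMILAR

Trace:
Refine partition for ~:
  π0 = {{0,1,2,3,4,5,6,7,8}}
  π1 = {{0,1,2,4},{3},{5},{6},{7},{8}}
  π2 = {{0},{1},{2,4},{3},{5},{6},{7},{8}}
8 equivalence class(es) (converged in 3)
4∈{2,4}, 2∈{2,4}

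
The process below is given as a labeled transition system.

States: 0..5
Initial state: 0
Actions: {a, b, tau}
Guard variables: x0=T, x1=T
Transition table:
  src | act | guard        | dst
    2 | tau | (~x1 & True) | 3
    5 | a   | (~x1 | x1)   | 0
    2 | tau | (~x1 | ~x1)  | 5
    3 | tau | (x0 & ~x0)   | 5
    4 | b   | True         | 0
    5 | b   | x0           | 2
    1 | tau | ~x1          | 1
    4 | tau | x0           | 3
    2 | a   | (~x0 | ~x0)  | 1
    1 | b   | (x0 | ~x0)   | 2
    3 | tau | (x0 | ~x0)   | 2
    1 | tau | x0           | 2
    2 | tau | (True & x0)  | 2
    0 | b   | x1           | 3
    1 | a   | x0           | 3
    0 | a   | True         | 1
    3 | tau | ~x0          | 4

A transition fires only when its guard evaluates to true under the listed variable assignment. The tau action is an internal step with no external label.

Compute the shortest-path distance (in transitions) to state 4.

Layered search for 4:
  L0 = {0}
  L1 = {1,3}
  L2 = {2}
4 never appears.

Answer: UNREACHABLE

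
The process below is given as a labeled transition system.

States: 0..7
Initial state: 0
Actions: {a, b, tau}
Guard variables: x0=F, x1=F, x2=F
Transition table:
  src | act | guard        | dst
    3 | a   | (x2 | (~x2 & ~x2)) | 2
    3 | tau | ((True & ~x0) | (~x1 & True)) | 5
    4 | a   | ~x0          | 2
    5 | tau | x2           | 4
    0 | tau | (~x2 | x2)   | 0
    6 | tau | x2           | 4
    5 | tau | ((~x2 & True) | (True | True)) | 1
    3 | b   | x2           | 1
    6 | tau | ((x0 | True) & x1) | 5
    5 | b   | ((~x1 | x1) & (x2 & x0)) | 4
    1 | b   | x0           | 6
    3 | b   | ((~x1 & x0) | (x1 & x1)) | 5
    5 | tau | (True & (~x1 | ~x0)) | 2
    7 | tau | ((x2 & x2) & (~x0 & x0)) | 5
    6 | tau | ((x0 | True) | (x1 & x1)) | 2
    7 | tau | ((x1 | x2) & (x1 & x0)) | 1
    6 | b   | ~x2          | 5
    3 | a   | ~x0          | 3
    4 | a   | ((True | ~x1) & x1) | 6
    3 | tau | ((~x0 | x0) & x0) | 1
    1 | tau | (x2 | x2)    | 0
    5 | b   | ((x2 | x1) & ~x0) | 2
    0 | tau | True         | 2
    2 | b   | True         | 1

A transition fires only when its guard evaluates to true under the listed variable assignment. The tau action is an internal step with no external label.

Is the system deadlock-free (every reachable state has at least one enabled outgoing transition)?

Answer: DEADLOCK at state 1

Trace:
R = {0,1,2}
  0: tau→0  tau→2  [deg 2]
  1: ∅  [no exit]
  2: b→1  [deg 1]
Path to 1: tau·b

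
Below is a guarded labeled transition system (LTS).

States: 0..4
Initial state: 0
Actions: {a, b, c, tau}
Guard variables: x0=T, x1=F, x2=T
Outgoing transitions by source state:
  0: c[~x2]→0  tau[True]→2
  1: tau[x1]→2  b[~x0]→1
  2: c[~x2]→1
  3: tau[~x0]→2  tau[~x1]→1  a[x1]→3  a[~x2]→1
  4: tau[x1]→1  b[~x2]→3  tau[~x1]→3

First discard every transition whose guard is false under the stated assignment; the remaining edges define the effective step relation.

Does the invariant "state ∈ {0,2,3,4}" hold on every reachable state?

Safe = {0,2,3,4}
R = {0,2}
  0: ✓
  2: ✓

Answer: INVARIANT HOLDS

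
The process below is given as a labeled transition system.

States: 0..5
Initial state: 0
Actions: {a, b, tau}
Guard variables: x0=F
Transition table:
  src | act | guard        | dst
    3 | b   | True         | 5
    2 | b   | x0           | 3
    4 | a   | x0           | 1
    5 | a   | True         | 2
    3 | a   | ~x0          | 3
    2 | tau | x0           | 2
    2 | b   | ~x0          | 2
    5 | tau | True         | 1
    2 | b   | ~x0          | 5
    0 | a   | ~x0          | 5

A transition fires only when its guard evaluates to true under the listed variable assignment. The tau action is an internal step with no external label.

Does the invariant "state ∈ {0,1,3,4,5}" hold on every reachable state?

Answer: INVARIANT VIOLATED at state 2

Working:
Inv-set: {0,1,3,4,5}
Reachable = {0,1,2,5}
  0: ok
  1: ok
  2: outside
  5: ok
reach 2 via a·a — violates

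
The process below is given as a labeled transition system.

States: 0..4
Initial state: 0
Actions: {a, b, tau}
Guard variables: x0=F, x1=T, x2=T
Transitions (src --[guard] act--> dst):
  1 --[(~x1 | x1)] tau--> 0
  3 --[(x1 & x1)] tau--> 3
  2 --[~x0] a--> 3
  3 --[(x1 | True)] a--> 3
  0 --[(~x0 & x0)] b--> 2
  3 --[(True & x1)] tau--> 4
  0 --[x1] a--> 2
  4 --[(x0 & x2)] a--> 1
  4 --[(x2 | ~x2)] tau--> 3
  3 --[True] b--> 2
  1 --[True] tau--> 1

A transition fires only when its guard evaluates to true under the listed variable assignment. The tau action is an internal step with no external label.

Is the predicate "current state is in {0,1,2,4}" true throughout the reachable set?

Inv-set: {0,1,2,4}
R = {0,2,3,4}
  0: safe
  2: safe
  3: ✗ unsafe
  4: safe
reach 3 via a·a — violates

Answer: INVARIANT VIOLATED at state 3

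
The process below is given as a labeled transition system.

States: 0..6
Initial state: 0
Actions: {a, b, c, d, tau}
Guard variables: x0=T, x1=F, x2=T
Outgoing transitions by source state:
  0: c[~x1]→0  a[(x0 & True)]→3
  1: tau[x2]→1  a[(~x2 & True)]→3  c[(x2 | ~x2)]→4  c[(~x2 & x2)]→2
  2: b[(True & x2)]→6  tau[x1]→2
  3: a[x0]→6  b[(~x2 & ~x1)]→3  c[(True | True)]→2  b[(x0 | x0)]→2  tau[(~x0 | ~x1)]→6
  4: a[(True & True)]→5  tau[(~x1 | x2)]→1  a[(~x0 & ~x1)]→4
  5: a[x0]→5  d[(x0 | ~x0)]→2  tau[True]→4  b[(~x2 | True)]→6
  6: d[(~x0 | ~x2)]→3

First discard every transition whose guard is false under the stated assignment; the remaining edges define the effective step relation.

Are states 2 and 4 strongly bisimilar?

Answer: NOT BISIMILAR

Trace:
Bisimulation quotient by refinement:
  P[0] = {{0,1,2,3,4,5,6}}
  P[1] = {{0},{1},{2},{3},{4},{5},{6}}
7 equivalence class(es) (converged in 2)
class of 2: {2}; class of 4: {4}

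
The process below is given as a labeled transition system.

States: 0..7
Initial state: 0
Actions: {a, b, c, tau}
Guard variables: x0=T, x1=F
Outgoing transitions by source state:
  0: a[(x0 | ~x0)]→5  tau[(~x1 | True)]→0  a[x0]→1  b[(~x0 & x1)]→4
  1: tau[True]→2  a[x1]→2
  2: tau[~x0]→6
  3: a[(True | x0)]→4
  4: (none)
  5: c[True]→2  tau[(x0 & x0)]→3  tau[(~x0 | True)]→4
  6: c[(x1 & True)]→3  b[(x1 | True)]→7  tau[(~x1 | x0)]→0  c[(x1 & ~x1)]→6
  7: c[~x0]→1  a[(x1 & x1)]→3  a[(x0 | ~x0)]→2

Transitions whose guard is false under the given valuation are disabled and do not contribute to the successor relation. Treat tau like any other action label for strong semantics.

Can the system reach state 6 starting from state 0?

Answer: UNREACHABLE

Analysis:
After dropping false guards: 11 live edges.
L0 = {0}
L1 = {1,5}  total {0,1,5}
L2 = {2,3,4}  total {0,1,2,3,4,5}
Reachable = {0,1,2,3,4,5}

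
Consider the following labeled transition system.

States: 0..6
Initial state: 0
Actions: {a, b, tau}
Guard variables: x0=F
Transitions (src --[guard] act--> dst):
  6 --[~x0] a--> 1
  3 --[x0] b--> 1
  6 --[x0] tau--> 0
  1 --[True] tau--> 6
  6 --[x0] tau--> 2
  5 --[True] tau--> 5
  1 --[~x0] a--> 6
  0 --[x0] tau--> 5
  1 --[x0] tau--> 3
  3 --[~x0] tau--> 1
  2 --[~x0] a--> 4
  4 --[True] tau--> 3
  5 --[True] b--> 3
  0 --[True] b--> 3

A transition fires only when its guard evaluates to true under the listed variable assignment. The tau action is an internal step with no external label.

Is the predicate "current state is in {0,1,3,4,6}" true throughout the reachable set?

Allowed set {0,1,3,4,6}
R = {0,1,3,6}
  0: ✓
  1: ✓
  3: ✓
  6: ✓

Answer: INVARIANT HOLDS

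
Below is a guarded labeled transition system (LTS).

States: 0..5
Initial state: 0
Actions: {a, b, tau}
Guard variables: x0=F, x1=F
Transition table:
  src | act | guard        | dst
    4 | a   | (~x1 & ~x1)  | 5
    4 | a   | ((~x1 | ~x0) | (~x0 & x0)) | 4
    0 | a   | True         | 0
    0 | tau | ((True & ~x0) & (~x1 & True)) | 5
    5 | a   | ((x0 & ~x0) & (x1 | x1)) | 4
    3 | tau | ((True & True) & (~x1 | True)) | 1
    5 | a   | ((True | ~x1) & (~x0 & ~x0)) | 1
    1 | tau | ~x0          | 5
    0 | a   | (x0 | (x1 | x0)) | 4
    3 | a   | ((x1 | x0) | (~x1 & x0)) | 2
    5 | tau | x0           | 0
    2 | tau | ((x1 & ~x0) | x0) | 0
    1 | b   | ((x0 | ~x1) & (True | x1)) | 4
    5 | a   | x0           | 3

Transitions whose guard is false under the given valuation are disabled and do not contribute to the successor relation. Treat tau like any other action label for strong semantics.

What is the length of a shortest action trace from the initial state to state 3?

Answer: UNREACHABLE

Trace:
BFS to 3:
  depth 0: {0}
  depth 1: {5}
  depth 2: {1}
  depth 3: {4}
3 never appears.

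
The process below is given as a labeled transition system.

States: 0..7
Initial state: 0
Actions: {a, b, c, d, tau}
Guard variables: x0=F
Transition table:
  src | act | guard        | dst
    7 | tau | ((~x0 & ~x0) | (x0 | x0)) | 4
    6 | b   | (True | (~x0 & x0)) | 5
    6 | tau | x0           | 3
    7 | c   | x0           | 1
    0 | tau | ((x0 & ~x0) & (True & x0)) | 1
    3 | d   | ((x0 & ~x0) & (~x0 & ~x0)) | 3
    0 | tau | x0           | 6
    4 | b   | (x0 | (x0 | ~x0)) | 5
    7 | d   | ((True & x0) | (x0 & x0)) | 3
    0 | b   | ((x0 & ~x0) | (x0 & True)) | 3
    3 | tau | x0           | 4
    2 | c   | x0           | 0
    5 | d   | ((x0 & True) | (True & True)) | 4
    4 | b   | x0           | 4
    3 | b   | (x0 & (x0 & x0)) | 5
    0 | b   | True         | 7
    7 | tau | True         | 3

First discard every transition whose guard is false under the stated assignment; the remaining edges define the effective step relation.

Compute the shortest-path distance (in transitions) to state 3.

Layered search for 3:
  L0 = {0}
  L1 = {7}
  L2 = {3,4}
depth(3)=2, e.g. b·tau

Answer: 2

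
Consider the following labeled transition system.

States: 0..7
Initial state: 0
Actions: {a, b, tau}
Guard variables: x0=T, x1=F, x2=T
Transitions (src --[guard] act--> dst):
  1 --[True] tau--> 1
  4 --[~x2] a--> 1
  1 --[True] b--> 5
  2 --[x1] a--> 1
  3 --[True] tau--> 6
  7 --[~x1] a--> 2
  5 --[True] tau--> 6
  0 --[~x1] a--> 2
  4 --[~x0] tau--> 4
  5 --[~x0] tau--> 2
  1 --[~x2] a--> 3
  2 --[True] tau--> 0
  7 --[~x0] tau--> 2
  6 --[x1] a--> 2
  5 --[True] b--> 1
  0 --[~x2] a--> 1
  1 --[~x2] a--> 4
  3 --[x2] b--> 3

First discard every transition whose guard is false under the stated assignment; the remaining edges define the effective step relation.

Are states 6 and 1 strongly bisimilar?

Answer: NOT BISIMILAR

Working:
Compute ~ classes (split until stable):
  round 0: {{0,1,2,3,4,5,6,7}}
  round 1: {{0,7},{1,3,5},{2},{4,6}}
  round 2: {{0,7},{1},{2},{3,5},{4,6}}
  round 3: {{0,7},{1},{2},{3},{4,6},{5}}
Fixed point at round 4; 6 class(es).
6∈{4,6}, 1∈{1}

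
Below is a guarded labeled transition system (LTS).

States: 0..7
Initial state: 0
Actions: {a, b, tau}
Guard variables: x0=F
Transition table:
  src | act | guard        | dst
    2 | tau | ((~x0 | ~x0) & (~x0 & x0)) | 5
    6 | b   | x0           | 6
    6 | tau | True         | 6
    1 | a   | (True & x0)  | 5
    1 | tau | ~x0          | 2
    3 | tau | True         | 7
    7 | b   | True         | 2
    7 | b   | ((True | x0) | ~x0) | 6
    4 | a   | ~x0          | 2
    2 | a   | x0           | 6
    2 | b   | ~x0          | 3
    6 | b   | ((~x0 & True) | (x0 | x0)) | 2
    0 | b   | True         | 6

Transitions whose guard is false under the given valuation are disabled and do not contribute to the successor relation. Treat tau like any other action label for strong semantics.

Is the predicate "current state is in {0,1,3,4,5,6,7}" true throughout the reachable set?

Answer: INVARIANT VIOLATED at state 2

Working:
Safe = {0,1,3,4,5,6,7}
Reachable = {0,2,3,6,7}
  0: ok
  2: ✗ unsafe
  3: ok
  6: ok
  7: ok
reach 2 via b·b — violates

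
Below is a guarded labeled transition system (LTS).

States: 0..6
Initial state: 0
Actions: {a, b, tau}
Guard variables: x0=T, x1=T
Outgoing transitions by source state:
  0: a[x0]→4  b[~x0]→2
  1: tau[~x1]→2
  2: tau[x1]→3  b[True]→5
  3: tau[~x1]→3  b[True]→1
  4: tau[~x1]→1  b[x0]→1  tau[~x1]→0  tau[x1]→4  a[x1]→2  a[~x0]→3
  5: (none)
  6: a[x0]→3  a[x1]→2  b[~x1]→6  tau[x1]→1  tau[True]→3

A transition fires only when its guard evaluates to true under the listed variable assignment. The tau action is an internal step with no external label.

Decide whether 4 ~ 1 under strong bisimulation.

Bisimulation quotient by refinement:
  P[0] = {{0,1,2,3,4,5,6}}
  P[1] = {{0},{1,5},{2},{3},{4},{6}}
Fixed point at round 2; 6 class(es).
[4]={4}  [1]={1,5}

Answer: NOT BISIMILAR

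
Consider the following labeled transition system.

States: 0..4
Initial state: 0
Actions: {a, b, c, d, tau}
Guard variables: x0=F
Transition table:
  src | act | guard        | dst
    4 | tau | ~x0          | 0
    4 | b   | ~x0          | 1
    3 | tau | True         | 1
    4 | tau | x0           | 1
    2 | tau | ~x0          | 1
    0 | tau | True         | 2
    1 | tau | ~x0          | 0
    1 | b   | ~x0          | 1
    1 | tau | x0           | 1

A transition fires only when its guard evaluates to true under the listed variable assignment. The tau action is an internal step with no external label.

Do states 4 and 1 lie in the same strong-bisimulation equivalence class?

Refine partition for ~:
  π0 = {{0,1,2,3,4}}
  π1 = {{0,2,3},{1,4}}
  π2 = {{0},{1,4},{2,3}}
stable after 3 split(s): 3 block(s)
4∈{1,4}, 1∈{1,4}

Answer: BISIMILAR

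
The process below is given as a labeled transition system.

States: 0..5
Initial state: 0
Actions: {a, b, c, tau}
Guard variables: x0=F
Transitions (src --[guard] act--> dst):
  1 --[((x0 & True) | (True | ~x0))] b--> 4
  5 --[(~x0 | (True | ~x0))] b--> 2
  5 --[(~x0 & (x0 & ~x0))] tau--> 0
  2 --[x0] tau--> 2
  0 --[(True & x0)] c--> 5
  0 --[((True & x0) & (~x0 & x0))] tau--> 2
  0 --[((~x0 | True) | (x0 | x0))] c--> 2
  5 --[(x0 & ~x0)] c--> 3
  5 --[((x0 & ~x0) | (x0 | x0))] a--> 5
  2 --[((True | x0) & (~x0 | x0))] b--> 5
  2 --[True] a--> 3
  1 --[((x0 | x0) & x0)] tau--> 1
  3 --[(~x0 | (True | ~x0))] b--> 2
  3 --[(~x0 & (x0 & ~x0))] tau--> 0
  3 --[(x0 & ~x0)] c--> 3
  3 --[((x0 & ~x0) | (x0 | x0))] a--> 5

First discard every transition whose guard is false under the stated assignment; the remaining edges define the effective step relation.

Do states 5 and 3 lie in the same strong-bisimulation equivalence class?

Answer: BISIMILAR

Analysis:
Bisimulation quotient by refinement:
  P[0] = {{0,1,2,3,4,5}}
  P[1] = {{0},{1,3,5},{2},{4}}
  P[2] = {{0},{1},{2},{3,5},{4}}
stable after 3 split(s): 5 block(s)
class of 5: {3,5}; class of 3: {3,5}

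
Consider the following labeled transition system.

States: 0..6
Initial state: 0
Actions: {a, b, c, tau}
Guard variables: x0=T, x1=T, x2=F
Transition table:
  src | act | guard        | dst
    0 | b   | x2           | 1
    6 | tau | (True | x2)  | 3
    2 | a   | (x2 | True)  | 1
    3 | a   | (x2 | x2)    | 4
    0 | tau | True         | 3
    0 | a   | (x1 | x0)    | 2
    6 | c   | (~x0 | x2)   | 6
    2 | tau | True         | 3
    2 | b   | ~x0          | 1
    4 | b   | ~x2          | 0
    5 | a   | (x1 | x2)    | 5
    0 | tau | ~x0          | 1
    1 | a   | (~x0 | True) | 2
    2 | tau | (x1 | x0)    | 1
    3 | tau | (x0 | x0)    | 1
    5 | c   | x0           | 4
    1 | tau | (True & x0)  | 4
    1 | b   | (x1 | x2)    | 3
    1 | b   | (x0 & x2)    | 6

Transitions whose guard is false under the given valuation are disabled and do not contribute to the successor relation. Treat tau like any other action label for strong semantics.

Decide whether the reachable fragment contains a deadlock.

Answer: DEADLOCK-FREE

Trace:
R = {0,1,2,3,4}
  0: a→2  tau→3  [deg 2]
  1: a→2  b→3  tau→4  [deg 3]
  2: a→1  tau→1  tau→3  [deg 3]
  3: tau→1  [deg 1]
  4: b→0  [deg 1]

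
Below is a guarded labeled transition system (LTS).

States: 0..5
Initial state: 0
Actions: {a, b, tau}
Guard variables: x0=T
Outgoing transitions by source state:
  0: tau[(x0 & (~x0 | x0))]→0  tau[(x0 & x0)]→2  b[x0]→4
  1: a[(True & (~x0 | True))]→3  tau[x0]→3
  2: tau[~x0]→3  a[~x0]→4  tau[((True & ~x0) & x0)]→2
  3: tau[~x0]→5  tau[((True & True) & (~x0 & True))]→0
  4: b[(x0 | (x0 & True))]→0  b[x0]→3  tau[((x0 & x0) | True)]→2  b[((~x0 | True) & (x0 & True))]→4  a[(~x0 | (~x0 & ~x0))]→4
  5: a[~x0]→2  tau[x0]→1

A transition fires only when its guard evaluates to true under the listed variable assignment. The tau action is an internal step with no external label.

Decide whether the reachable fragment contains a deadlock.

Reach set: {0,2,3,4}
  0: b→4  tau→0  tau→2  [3 out]
  2: ∅  [no exit]
  3: ∅  [no exit]
  4: b→0  b→3  b→4  tau→2  [4 out]
trace reaching 2: tau

Answer: DEADLOCK at state 2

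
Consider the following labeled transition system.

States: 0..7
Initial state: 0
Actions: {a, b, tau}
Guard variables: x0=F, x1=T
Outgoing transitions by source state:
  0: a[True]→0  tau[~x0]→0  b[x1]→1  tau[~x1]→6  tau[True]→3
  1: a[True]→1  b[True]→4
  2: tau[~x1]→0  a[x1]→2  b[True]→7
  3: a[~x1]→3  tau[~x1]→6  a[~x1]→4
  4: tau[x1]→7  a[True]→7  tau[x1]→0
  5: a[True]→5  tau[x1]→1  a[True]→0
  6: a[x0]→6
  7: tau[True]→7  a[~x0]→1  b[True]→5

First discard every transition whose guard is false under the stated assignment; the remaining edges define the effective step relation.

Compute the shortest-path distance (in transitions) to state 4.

Layered search for 4:
  Layer 0: {0}
  Layer 1: {1,3}
  Layer 2: {4}
depth(4)=2, e.g. b·b

Answer: 2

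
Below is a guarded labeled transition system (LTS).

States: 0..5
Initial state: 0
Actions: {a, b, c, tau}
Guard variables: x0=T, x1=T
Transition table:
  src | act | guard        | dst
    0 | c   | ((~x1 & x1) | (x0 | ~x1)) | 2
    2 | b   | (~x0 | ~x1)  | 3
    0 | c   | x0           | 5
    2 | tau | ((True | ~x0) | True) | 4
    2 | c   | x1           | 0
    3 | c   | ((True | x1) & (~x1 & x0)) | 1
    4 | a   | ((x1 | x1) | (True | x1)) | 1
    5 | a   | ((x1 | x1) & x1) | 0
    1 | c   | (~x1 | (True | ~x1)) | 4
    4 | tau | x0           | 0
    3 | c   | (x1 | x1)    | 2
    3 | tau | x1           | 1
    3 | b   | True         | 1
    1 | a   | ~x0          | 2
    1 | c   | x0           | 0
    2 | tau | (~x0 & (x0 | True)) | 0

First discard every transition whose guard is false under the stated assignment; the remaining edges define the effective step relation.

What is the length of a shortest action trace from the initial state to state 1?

Answer: 3

Trace:
Layered search for 1:
  Layer 0: {0}
  Layer 1: {2,5}
  Layer 2: {4}
  Layer 3: {1}
1 enters at depth 3; path c·tau·a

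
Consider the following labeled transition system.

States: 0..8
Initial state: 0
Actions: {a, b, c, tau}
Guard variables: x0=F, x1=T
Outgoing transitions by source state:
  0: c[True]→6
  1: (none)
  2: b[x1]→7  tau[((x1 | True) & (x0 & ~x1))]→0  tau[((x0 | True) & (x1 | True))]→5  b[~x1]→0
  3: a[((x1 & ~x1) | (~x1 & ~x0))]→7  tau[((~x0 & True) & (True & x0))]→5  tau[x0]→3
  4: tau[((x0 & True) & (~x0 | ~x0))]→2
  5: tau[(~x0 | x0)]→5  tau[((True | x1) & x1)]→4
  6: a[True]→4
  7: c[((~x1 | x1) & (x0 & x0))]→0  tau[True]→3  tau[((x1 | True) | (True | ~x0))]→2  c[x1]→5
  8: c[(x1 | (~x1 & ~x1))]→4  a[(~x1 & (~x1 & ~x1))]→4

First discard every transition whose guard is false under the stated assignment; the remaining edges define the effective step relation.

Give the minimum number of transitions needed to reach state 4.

Answer: 2

Trace:
Layered search for 4:
  L0 = {0}
  L1 = {6}
  L2 = {4}
first hit 4 at d=2 via c·a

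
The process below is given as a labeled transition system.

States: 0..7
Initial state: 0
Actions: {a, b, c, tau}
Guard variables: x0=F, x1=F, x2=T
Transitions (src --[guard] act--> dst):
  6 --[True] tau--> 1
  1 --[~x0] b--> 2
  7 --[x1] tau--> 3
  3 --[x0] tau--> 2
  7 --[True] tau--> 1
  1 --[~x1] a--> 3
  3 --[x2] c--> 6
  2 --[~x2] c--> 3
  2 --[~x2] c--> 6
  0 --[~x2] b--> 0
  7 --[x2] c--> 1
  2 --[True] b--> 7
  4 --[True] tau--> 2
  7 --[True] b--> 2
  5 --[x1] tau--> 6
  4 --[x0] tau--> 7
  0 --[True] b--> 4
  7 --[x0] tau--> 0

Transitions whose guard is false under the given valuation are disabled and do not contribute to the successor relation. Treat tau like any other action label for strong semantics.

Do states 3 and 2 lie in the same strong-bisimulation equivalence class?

Refine partition for ~:
  P[0] = {{0,1,2,3,4,5,6,7}}
  P[1] = {{0,2},{1},{3},{4,6},{5},{7}}
  P[2] = {{0},{1},{2},{3},{4},{5},{6},{7}}
stable after 3 split(s): 8 block(s)
[3]={3}  [2]={2}

Answer: NOT BISIMILAR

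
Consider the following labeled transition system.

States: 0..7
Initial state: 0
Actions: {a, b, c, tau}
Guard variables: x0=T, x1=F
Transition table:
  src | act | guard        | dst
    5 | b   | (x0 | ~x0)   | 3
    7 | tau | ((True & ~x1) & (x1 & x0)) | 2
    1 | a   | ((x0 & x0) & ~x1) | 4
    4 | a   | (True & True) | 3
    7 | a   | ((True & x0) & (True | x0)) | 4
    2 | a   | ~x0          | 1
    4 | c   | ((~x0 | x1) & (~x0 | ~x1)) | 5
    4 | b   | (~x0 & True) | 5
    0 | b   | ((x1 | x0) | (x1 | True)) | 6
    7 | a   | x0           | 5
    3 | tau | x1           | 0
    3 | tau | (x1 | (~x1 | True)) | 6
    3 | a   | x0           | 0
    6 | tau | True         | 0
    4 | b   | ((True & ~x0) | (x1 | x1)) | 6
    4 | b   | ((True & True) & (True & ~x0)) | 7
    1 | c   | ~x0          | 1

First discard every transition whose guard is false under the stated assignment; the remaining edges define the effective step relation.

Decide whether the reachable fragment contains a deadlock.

Answer: DEADLOCK-FREE

Working:
Reachable = {0,6}
  0: b→6  [deg 1]
  6: tau→0  [deg 1]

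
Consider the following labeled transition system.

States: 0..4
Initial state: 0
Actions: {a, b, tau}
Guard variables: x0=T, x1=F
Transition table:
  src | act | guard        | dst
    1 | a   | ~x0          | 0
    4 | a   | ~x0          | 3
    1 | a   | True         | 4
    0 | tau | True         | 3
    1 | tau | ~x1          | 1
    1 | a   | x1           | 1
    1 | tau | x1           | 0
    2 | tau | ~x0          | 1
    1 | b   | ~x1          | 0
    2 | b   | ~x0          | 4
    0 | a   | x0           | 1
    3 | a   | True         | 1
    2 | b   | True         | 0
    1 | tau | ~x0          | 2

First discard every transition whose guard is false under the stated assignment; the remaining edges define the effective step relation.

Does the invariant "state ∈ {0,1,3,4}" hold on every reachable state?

Answer: INVARIANT HOLDS

Analysis:
Allowed set {0,1,3,4}
R = {0,1,3,4}
  0: safe
  1: safe
  3: safe
  4: safe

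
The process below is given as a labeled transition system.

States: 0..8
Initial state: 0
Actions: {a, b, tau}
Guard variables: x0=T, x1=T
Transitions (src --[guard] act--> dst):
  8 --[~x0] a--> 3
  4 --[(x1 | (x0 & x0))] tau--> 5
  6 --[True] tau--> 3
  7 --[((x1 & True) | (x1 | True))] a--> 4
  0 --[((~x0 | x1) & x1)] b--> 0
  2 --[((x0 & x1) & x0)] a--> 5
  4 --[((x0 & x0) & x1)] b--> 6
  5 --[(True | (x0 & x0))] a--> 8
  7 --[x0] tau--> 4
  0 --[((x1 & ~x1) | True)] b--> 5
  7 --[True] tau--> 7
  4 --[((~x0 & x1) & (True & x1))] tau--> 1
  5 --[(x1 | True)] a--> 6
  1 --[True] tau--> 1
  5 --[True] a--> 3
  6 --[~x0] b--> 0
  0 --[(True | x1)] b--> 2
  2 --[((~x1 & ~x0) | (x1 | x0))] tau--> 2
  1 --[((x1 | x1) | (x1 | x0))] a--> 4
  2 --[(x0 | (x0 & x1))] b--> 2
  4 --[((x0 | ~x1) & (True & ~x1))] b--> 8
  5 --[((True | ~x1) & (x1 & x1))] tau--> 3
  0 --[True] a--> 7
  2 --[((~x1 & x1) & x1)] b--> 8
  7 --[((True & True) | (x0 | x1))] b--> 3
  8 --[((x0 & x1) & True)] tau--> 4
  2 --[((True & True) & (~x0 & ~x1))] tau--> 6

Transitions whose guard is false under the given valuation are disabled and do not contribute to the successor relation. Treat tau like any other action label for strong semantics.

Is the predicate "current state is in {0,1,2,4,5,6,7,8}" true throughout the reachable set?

Safe = {0,1,2,4,5,6,7,8}
R = {0,2,3,4,5,6,7,8}
  0: ok
  2: ok
  3: VIOLATES
  4: ok
  5: ok
  6: ok
  7: ok
  8: ok
counterexample path to 3: b·a

Answer: INVARIANT VIOLATED at state 3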